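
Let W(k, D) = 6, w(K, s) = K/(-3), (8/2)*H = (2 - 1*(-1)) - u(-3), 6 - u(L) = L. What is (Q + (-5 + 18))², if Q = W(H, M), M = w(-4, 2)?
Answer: 361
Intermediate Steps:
u(L) = 6 - L
H = -3/2 (H = ((2 - 1*(-1)) - (6 - 1*(-3)))/4 = ((2 + 1) - (6 + 3))/4 = (3 - 1*9)/4 = (3 - 9)/4 = (¼)*(-6) = -3/2 ≈ -1.5000)
w(K, s) = -K/3 (w(K, s) = K*(-⅓) = -K/3)
M = 4/3 (M = -⅓*(-4) = 4/3 ≈ 1.3333)
Q = 6
(Q + (-5 + 18))² = (6 + (-5 + 18))² = (6 + 13)² = 19² = 361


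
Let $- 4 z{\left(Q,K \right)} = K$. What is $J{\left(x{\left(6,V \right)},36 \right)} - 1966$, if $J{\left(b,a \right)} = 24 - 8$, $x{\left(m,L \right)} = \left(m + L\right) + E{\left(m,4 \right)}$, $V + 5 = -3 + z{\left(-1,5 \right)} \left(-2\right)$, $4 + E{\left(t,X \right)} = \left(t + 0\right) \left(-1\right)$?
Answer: $-1950$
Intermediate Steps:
$z{\left(Q,K \right)} = - \frac{K}{4}$
$E{\left(t,X \right)} = -4 - t$ ($E{\left(t,X \right)} = -4 + \left(t + 0\right) \left(-1\right) = -4 + t \left(-1\right) = -4 - t$)
$V = - \frac{11}{2}$ ($V = -5 - \left(3 - \left(- \frac{1}{4}\right) 5 \left(-2\right)\right) = -5 - \frac{1}{2} = - \frac{11}{2} \approx -5.5$)
$x{\left(m,L \right)} = -4 + L$ ($x{\left(m,L \right)} = \left(m + L\right) - \left(4 + m\right) = \left(L + m\right) - \left(4 + m\right) = -4 + L$)
$J{\left(b,a \right)} = 16$
$J{\left(x{\left(6,V \right)},36 \right)} - 1966 = 16 - 1966 = -1950$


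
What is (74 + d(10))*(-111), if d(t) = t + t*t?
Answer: -20424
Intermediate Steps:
d(t) = t + t²
(74 + d(10))*(-111) = (74 + 10*(1 + 10))*(-111) = (74 + 10*11)*(-111) = (74 + 110)*(-111) = 184*(-111) = -20424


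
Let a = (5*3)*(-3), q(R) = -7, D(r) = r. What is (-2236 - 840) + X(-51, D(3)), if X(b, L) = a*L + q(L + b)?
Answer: -3218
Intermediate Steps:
a = -45 (a = 15*(-3) = -45)
X(b, L) = -7 - 45*L (X(b, L) = -45*L - 7 = -7 - 45*L)
(-2236 - 840) + X(-51, D(3)) = (-2236 - 840) + (-7 - 45*3) = -3076 + (-7 - 135) = -3076 - 142 = -3218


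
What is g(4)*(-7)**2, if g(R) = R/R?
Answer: 49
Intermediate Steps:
g(R) = 1
g(4)*(-7)**2 = 1*(-7)**2 = 1*49 = 49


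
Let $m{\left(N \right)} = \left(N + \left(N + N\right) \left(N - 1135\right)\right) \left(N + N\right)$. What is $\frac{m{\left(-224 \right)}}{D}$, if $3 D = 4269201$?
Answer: $- \frac{272656384}{1423067} \approx -191.6$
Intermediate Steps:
$D = 1423067$ ($D = \frac{1}{3} \cdot 4269201 = 1423067$)
$m{\left(N \right)} = 2 N \left(N + 2 N \left(-1135 + N\right)\right)$ ($m{\left(N \right)} = \left(N + 2 N \left(-1135 + N\right)\right) 2 N = 2 N \left(N + 2 N \left(-1135 + N\right)\right)$)
$\frac{m{\left(-224 \right)}}{D} = \frac{\left(-224\right)^{2} \left(-4538 + 4 \left(-224\right)\right)}{1423067} = 50176 \left(-4538 - 896\right) \frac{1}{1423067} = 50176 \left(-5434\right) \frac{1}{1423067} = \left(-272656384\right) \frac{1}{1423067} = - \frac{272656384}{1423067}$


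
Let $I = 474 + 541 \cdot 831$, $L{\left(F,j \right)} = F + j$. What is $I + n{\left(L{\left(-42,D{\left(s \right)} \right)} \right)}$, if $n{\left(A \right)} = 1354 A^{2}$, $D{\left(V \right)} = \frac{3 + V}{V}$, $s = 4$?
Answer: $\frac{21148877}{8} \approx 2.6436 \cdot 10^{6}$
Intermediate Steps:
$D{\left(V \right)} = \frac{3 + V}{V}$
$I = 450045$ ($I = 474 + 449571 = 450045$)
$I + n{\left(L{\left(-42,D{\left(s \right)} \right)} \right)} = 450045 + 1354 \left(-42 + \frac{3 + 4}{4}\right)^{2} = 450045 + 1354 \left(-42 + \frac{1}{4} \cdot 7\right)^{2} = 450045 + 1354 \left(-42 + \frac{7}{4}\right)^{2} = 450045 + 1354 \left(- \frac{161}{4}\right)^{2} = 450045 + 1354 \cdot \frac{25921}{16} = 450045 + \frac{17548517}{8} = \frac{21148877}{8}$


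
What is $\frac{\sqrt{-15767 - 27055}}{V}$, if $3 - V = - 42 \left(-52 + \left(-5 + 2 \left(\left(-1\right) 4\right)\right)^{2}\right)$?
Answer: $\frac{i \sqrt{4758}}{1639} \approx 0.042086 i$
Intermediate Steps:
$V = 4917$ ($V = 3 - - 42 \left(-52 + \left(-5 + 2 \left(\left(-1\right) 4\right)\right)^{2}\right) = 3 - - 42 \left(-52 + \left(-5 + 2 \left(-4\right)\right)^{2}\right) = 3 - - 42 \left(-52 + \left(-5 - 8\right)^{2}\right) = 3 - - 42 \left(-52 + \left(-13\right)^{2}\right) = 3 - - 42 \left(-52 + 169\right) = 3 - \left(-42\right) 117 = 3 - -4914 = 3 + 4914 = 4917$)
$\frac{\sqrt{-15767 - 27055}}{V} = \frac{\sqrt{-15767 - 27055}}{4917} = \sqrt{-42822} \cdot \frac{1}{4917} = 3 i \sqrt{4758} \cdot \frac{1}{4917} = \frac{i \sqrt{4758}}{1639}$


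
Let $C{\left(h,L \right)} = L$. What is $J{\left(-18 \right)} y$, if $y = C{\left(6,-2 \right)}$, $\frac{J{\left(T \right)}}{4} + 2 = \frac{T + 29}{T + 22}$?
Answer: $-6$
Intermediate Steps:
$J{\left(T \right)} = -8 + \frac{4 \left(29 + T\right)}{22 + T}$ ($J{\left(T \right)} = -8 + 4 \frac{T + 29}{T + 22} = -8 + 4 \frac{29 + T}{22 + T} = -8 + \frac{4 \left(29 + T\right)}{22 + T}$)
$y = -2$
$J{\left(-18 \right)} y = \frac{4 \left(-15 - -18\right)}{22 - 18} \left(-2\right) = \frac{4 \left(-15 + 18\right)}{4} \left(-2\right) = 4 \cdot \frac{1}{4} \cdot 3 \left(-2\right) = 3 \left(-2\right) = -6$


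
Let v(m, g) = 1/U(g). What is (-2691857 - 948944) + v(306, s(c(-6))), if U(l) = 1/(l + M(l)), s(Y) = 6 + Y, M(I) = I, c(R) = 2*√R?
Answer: -3640789 + 4*I*√6 ≈ -3.6408e+6 + 9.798*I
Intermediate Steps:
U(l) = 1/(2*l) (U(l) = 1/(l + l) = 1/(2*l))
v(m, g) = 2*g (v(m, g) = 1/(1/(2*g)) = 2*g)
(-2691857 - 948944) + v(306, s(c(-6))) = (-2691857 - 948944) + 2*(6 + 2*√(-6)) = -3640801 + 2*(6 + 2*(I*√6)) = -3640801 + 2*(6 + 2*I*√6) = -3640801 + (12 + 4*I*√6) = -3640789 + 4*I*√6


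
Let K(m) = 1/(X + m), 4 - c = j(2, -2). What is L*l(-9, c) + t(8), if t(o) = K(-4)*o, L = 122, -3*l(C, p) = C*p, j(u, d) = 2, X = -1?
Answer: 3652/5 ≈ 730.40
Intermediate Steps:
c = 2 (c = 4 - 1*2 = 4 - 2 = 2)
K(m) = 1/(-1 + m)
l(C, p) = -C*p/3
t(o) = -o/5 (t(o) = o/(-1 - 4) = o/(-5) = -o/5)
L*l(-9, c) + t(8) = 122*(-⅓*(-9)*2) - ⅕*8 = 122*6 - 8/5 = 732 - 8/5 = 3652/5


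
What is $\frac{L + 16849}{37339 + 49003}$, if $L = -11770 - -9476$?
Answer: $\frac{14555}{86342} \approx 0.16857$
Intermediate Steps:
$L = -2294$ ($L = -11770 + 9476 = -2294$)
$\frac{L + 16849}{37339 + 49003} = \frac{-2294 + 16849}{37339 + 49003} = \frac{14555}{86342}$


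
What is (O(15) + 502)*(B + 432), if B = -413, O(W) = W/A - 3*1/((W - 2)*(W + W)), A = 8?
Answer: 4978209/520 ≈ 9573.5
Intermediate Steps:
O(W) = W/8 - 3/(2*W*(-2 + W)) (O(W) = W/8 - 3*1/((W - 2)*(W + W)) = W*(⅛) - 3*1/(2*W*(-2 + W)) = W/8 - 3*1/(2*W*(-2 + W)) = W/8 - 3/(2*W*(-2 + W)))
(O(15) + 502)*(B + 432) = ((⅛)*(-12 + 15³ - 2*15²)/(15*(-2 + 15)) + 502)*(-413 + 432) = ((⅛)*(1/15)*(-12 + 3375 - 2*225)/13 + 502)*19 = ((⅛)*(1/15)*(1/13)*(-12 + 3375 - 450) + 502)*19 = ((⅛)*(1/15)*(1/13)*2913 + 502)*19 = (971/520 + 502)*19 = (262011/520)*19 = 4978209/520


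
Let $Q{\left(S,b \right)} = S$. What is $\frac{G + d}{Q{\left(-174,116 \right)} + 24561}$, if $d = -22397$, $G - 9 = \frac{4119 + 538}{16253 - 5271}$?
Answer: $- \frac{81953453}{89272678} \approx -0.91801$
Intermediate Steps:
$G = \frac{103495}{10982}$ ($G = 9 + \frac{4119 + 538}{16253 - 5271} = 9 + \frac{4657}{10982} = \frac{103495}{10982} \approx 9.4241$)
$\frac{G + d}{Q{\left(-174,116 \right)} + 24561} = \frac{\frac{103495}{10982} - 22397}{-174 + 24561} = - \frac{245860359}{10982 \cdot 24387} = \left(- \frac{245860359}{10982}\right) \frac{1}{24387} = - \frac{81953453}{89272678}$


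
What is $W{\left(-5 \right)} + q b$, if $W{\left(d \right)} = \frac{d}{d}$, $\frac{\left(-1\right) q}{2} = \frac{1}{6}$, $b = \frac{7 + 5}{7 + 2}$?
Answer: $\frac{5}{9} \approx 0.55556$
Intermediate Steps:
$b = \frac{4}{3}$ ($b = \frac{12}{9} = 12 \cdot \frac{1}{9} = \frac{4}{3} \approx 1.3333$)
$q = - \frac{1}{3}$ ($q = - \frac{2}{6} = \left(-2\right) \frac{1}{6} = - \frac{1}{3} \approx -0.33333$)
$W{\left(d \right)} = 1$
$W{\left(-5 \right)} + q b = 1 - \frac{4}{9} = \frac{5}{9}$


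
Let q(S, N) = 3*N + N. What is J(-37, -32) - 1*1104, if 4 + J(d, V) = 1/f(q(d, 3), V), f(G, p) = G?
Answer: -13295/12 ≈ -1107.9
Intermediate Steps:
q(S, N) = 4*N
J(d, V) = -47/12 (J(d, V) = -4 + 1/(4*3) = -4 + 1/12 = -47/12)
J(-37, -32) - 1*1104 = -47/12 - 1*1104 = -47/12 - 1104 = -13295/12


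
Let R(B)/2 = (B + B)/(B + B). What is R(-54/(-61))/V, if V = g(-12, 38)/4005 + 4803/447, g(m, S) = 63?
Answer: 66305/356744 ≈ 0.18586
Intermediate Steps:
R(B) = 2 (R(B) = 2*((B + B)/(B + B)) = 2*((2*B)/((2*B))) = 2*((2*B)*(1/(2*B))) = 2*1 = 2)
V = 713488/66305 (V = 63/4005 + 4803/447 = 63*(1/4005) + 4803*(1/447) = 7/445 + 1601/149 = 713488/66305 ≈ 10.761)
R(-54/(-61))/V = 2/(713488/66305) = 2*(66305/713488) = 66305/356744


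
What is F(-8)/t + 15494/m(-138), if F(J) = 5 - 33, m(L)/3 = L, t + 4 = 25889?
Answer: -200536891/5358195 ≈ -37.426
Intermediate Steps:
t = 25885 (t = -4 + 25889 = 25885)
m(L) = 3*L
F(J) = -28
F(-8)/t + 15494/m(-138) = -28/25885 + 15494/((3*(-138))) = -28*1/25885 + 15494/(-414) = -28/25885 + 15494*(-1/414) = -28/25885 - 7747/207 = -200536891/5358195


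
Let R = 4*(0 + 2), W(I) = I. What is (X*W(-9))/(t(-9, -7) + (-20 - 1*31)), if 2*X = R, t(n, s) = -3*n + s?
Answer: 36/31 ≈ 1.1613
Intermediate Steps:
t(n, s) = s - 3*n
R = 8 (R = 4*2 = 8)
X = 4 (X = (½)*8 = 4)
(X*W(-9))/(t(-9, -7) + (-20 - 1*31)) = (4*(-9))/((-7 - 3*(-9)) + (-20 - 1*31)) = -36/((-7 + 27) + (-20 - 31)) = -36/(20 - 51) = -36/(-31) = -36*(-1/31) = 36/31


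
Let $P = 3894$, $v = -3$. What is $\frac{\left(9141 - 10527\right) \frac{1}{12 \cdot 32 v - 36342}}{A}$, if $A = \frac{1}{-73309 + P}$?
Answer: $- \frac{5344955}{2083} \approx -2566.0$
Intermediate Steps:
$A = - \frac{1}{69415}$ ($A = \frac{1}{-73309 + 3894} = \frac{1}{-69415} = - \frac{1}{69415} \approx -1.4406 \cdot 10^{-5}$)
$\frac{\left(9141 - 10527\right) \frac{1}{12 \cdot 32 v - 36342}}{A} = \frac{\left(9141 - 10527\right) \frac{1}{12 \cdot 32 \left(-3\right) - 36342}}{- \frac{1}{69415}} = - \frac{1386}{384 \left(-3\right) - 36342} \left(-69415\right) = - \frac{1386}{-1152 - 36342} \left(-69415\right) = - \frac{1386}{-37494} \left(-69415\right) = \left(-1386\right) \left(- \frac{1}{37494}\right) \left(-69415\right) = \frac{77}{2083} \left(-69415\right) = - \frac{5344955}{2083}$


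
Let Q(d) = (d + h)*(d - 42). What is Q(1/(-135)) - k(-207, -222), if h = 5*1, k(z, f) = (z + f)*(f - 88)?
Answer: -2427565004/18225 ≈ -1.3320e+5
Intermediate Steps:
k(z, f) = (-88 + f)*(f + z) (k(z, f) = (f + z)*(-88 + f) = (-88 + f)*(f + z))
h = 5
Q(d) = (-42 + d)*(5 + d) (Q(d) = (d + 5)*(d - 42) = (5 + d)*(-42 + d) = (-42 + d)*(5 + d))
Q(1/(-135)) - k(-207, -222) = (-210 + (1/(-135))² - 37/(-135)) - ((-222)² - 88*(-222) - 88*(-207) - 222*(-207)) = (-210 + (-1/135)² - 37*(-1/135)) - (49284 + 19536 + 18216 + 45954) = (-210 + 1/18225 + 37/135) - 1*132990 = -3822254/18225 - 132990 = -2427565004/18225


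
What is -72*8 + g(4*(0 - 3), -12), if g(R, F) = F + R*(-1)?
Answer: -576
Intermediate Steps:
g(R, F) = F - R
-72*8 + g(4*(0 - 3), -12) = -72*8 + (-12 - 4*(0 - 3)) = -576 + (-12 - 4*(-3)) = -576 + (-12 - 1*(-12)) = -576 + (-12 + 12) = -576 + 0 = -576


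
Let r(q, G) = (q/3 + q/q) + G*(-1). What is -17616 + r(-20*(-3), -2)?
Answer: -17593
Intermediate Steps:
r(q, G) = 1 - G + q/3 (r(q, G) = (q*(1/3) + 1) - G = (q/3 + 1) - G = (1 + q/3) - G = 1 - G + q/3)
-17616 + r(-20*(-3), -2) = -17616 + (1 - 1*(-2) + (-20*(-3))/3) = -17616 + (1 + 2 + (1/3)*60) = -17616 + (1 + 2 + 20) = -17616 + 23 = -17593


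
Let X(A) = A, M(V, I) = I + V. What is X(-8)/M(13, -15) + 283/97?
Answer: 671/97 ≈ 6.9175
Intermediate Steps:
X(-8)/M(13, -15) + 283/97 = -8/(-15 + 13) + 283/97 = -8/(-2) + 283*(1/97) = -8*(-½) + 283/97 = 4 + 283/97 = 671/97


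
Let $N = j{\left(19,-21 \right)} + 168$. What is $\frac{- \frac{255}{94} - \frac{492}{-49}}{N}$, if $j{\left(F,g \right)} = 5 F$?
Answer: $\frac{33753}{1211378} \approx 0.027863$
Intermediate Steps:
$N = 263$ ($N = 5 \cdot 19 + 168 = 95 + 168 = 263$)
$\frac{- \frac{255}{94} - \frac{492}{-49}}{N} = \frac{- \frac{255}{94} - \frac{492}{-49}}{263} = \left(\left(-255\right) \frac{1}{94} - - \frac{492}{49}\right) \frac{1}{263} = \left(- \frac{255}{94} + \frac{492}{49}\right) \frac{1}{263} = \frac{33753}{4606} \cdot \frac{1}{263} = \frac{33753}{1211378}$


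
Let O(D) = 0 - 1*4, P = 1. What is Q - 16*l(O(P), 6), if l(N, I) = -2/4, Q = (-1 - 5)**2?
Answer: 44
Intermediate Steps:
O(D) = -4 (O(D) = 0 - 4 = -4)
Q = 36 (Q = (-6)**2 = 36)
l(N, I) = -1/2 (l(N, I) = -2*1/4 = -1/2)
Q - 16*l(O(P), 6) = 36 - 16*(-1/2) = 36 + 8 = 44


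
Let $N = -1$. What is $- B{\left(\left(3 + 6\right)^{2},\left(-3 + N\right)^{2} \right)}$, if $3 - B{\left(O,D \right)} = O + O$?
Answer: $159$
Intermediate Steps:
$B{\left(O,D \right)} = 3 - 2 O$ ($B{\left(O,D \right)} = 3 - \left(O + O\right) = 3 - 2 O$)
$- B{\left(\left(3 + 6\right)^{2},\left(-3 + N\right)^{2} \right)} = - (3 - 2 \left(3 + 6\right)^{2}) = - (3 - 2 \cdot 9^{2}) = - (3 - 162) = \left(-1\right) \left(-159\right) = 159$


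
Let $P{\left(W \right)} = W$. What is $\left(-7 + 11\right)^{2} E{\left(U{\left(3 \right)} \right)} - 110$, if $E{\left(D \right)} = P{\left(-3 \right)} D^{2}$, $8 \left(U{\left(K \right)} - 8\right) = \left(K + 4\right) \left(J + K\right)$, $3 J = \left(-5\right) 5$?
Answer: $- \frac{1930}{3} \approx -643.33$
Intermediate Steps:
$J = - \frac{25}{3}$ ($J = \frac{\left(-5\right) 5}{3} = \frac{1}{3} \left(-25\right) = - \frac{25}{3} \approx -8.3333$)
$U{\left(K \right)} = 8 + \frac{\left(4 + K\right) \left(- \frac{25}{3} + K\right)}{8}$ ($U{\left(K \right)} = 8 + \frac{\left(K + 4\right) \left(- \frac{25}{3} + K\right)}{8} = 8 + \frac{\left(4 + K\right) \left(- \frac{25}{3} + K\right)}{8}$)
$E{\left(D \right)} = - 3 D^{2}$
$\left(-7 + 11\right)^{2} E{\left(U{\left(3 \right)} \right)} - 110 = \left(-7 + 11\right)^{2} \left(- 3 \left(\frac{23}{6} - \frac{13}{8} + \frac{3^{2}}{8}\right)^{2}\right) - 110 = 4^{2} \left(- 3 \left(\frac{23}{6} - \frac{13}{8} + \frac{1}{8} \cdot 9\right)^{2}\right) - 110 = 16 \left(- 3 \left(\frac{23}{6} - \frac{13}{8} + \frac{9}{8}\right)^{2}\right) - 110 = 16 \left(- 3 \left(\frac{10}{3}\right)^{2}\right) - 110 = 16 \left(\left(-3\right) \frac{100}{9}\right) - 110 = 16 \left(- \frac{100}{3}\right) - 110 = - \frac{1600}{3} - 110 = - \frac{1930}{3}$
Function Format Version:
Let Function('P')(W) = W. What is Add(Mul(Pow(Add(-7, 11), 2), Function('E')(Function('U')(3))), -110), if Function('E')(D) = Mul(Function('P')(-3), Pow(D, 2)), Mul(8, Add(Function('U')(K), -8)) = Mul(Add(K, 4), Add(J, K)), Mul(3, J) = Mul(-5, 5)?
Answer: Rational(-1930, 3) ≈ -643.33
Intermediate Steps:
J = Rational(-25, 3) (J = Mul(Rational(1, 3), Mul(-5, 5)) = Mul(Rational(1, 3), -25) = Rational(-25, 3) ≈ -8.3333)
Function('U')(K) = Add(8, Mul(Rational(1, 8), Add(4, K), Add(Rational(-25, 3), K))) (Function('U')(K) = Add(8, Mul(Rational(1, 8), Mul(Add(K, 4), Add(Rational(-25, 3), K)))) = Add(8, Mul(Rational(1, 8), Mul(Add(4, K), Add(Rational(-25, 3), K)))) = Add(8, Mul(Rational(1, 8), Add(4, K), Add(Rational(-25, 3), K))))
Function('E')(D) = Mul(-3, Pow(D, 2))
Add(Mul(Pow(Add(-7, 11), 2), Function('E')(Function('U')(3))), -110) = Add(Mul(Pow(Add(-7, 11), 2), Mul(-3, Pow(Add(Rational(23, 6), Mul(Rational(-13, 24), 3), Mul(Rational(1, 8), Pow(3, 2))), 2))), -110) = Add(Mul(Pow(4, 2), Mul(-3, Pow(Add(Rational(23, 6), Rational(-13, 8), Mul(Rational(1, 8), 9)), 2))), -110) = Add(Mul(16, Mul(-3, Pow(Add(Rational(23, 6), Rational(-13, 8), Rational(9, 8)), 2))), -110) = Add(Mul(16, Mul(-3, Pow(Rational(10, 3), 2))), -110) = Add(Mul(16, Mul(-3, Rational(100, 9))), -110) = Add(Mul(16, Rational(-100, 3)), -110) = Add(Rational(-1600, 3), -110) = Rational(-1930, 3)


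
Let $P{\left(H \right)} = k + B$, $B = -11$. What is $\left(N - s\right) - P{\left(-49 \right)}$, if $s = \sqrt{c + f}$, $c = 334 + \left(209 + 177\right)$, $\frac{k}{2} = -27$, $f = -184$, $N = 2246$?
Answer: $2311 - 2 \sqrt{134} \approx 2287.8$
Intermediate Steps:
$k = -54$ ($k = 2 \left(-27\right) = -54$)
$c = 720$ ($c = 334 + 386 = 720$)
$P{\left(H \right)} = -65$ ($P{\left(H \right)} = -54 - 11 = -65$)
$s = 2 \sqrt{134}$ ($s = \sqrt{720 - 184} = \sqrt{536} = 2 \sqrt{134} \approx 23.152$)
$\left(N - s\right) - P{\left(-49 \right)} = \left(2246 - 2 \sqrt{134}\right) - -65 = \left(2246 - 2 \sqrt{134}\right) + 65 = 2311 - 2 \sqrt{134}$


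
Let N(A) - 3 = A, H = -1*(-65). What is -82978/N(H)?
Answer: -41489/34 ≈ -1220.3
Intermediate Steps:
H = 65
N(A) = 3 + A
-82978/N(H) = -82978/(3 + 65) = -82978/68 = -82978*1/68 = -41489/34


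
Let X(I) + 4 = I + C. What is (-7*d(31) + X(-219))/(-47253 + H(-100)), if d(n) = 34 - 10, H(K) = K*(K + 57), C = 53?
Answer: 338/42953 ≈ 0.0078691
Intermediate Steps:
H(K) = K*(57 + K)
d(n) = 24
X(I) = 49 + I (X(I) = -4 + (I + 53) = -4 + (53 + I) = 49 + I)
(-7*d(31) + X(-219))/(-47253 + H(-100)) = (-7*24 + (49 - 219))/(-47253 - 100*(57 - 100)) = (-168 - 170)/(-47253 - 100*(-43)) = -338/(-47253 + 4300) = -338/(-42953) = -338*(-1/42953) = 338/42953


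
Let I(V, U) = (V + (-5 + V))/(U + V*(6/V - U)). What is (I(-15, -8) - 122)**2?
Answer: 220492801/14884 ≈ 14814.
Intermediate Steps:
I(V, U) = (-5 + 2*V)/(U + V*(-U + 6/V))
(I(-15, -8) - 122)**2 = ((-5 + 2*(-15))/(6 - 8 - 1*(-8)*(-15)) - 122)**2 = ((-5 - 30)/(6 - 8 - 120) - 122)**2 = (-35/(-122) - 122)**2 = (-1/122*(-35) - 122)**2 = (35/122 - 122)**2 = (-14849/122)**2 = 220492801/14884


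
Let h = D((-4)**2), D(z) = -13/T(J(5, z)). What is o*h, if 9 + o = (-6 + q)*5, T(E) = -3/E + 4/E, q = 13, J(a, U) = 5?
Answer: -1690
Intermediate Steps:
T(E) = 1/E
D(z) = -65 (D(z) = -13/(1/5) = -13/1/5 = -13*5 = -65)
h = -65
o = 26 (o = -9 + (-6 + 13)*5 = -9 + 7*5 = -9 + 35 = 26)
o*h = 26*(-65) = -1690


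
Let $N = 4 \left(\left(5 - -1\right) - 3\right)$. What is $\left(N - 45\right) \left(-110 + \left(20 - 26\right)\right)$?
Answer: $3828$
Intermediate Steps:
$N = 12$ ($N = 4 \left(\left(5 + 1\right) - 3\right) = 4 \left(6 - 3\right) = 4 \cdot 3 = 12$)
$\left(N - 45\right) \left(-110 + \left(20 - 26\right)\right) = \left(12 - 45\right) \left(-110 + \left(20 - 26\right)\right) = \left(12 - 45\right) \left(-110 - 6\right) = \left(-33\right) \left(-116\right) = 3828$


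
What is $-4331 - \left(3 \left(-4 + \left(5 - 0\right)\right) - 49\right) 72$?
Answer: $-1019$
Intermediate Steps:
$-4331 - \left(3 \left(-4 + \left(5 - 0\right)\right) - 49\right) 72 = -4331 - \left(3 \left(-4 + \left(5 + 0\right)\right) - 49\right) 72 = -4331 - \left(3 \left(-4 + 5\right) - 49\right) 72 = -4331 - \left(3 \cdot 1 - 49\right) 72 = -4331 - \left(3 - 49\right) 72 = -4331 - \left(-46\right) 72 = -4331 - -3312 = -4331 + 3312 = -1019$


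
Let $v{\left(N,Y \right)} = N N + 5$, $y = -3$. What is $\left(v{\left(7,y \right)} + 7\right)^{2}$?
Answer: $3721$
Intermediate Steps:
$v{\left(N,Y \right)} = 5 + N^{2}$ ($v{\left(N,Y \right)} = N^{2} + 5 = 5 + N^{2}$)
$\left(v{\left(7,y \right)} + 7\right)^{2} = \left(\left(5 + 7^{2}\right) + 7\right)^{2} = \left(\left(5 + 49\right) + 7\right)^{2} = \left(54 + 7\right)^{2} = 61^{2} = 3721$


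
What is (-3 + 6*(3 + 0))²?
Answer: 225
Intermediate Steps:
(-3 + 6*(3 + 0))² = (-3 + 6*3)² = (-3 + 18)² = 15² = 225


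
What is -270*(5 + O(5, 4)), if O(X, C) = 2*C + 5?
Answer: -4860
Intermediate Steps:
O(X, C) = 5 + 2*C
-270*(5 + O(5, 4)) = -270*(5 + (5 + 2*4)) = -270*(5 + (5 + 8)) = -270*(5 + 13) = -270*18 = -4860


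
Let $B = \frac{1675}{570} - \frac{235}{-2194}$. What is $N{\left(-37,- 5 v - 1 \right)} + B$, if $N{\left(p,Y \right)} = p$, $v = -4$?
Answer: $- \frac{2123128}{62529} \approx -33.954$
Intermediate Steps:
$B = \frac{190445}{62529}$ ($B = 1675 \cdot \frac{1}{570} - - \frac{235}{2194} = \frac{335}{114} + \frac{235}{2194} = \frac{190445}{62529} \approx 3.0457$)
$N{\left(-37,- 5 v - 1 \right)} + B = -37 + \frac{190445}{62529} = - \frac{2123128}{62529}$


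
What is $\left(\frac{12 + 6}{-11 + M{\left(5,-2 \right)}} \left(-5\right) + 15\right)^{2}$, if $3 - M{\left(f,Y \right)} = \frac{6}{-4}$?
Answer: $\frac{140625}{169} \approx 832.1$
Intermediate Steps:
$M{\left(f,Y \right)} = \frac{9}{2}$ ($M{\left(f,Y \right)} = 3 - \frac{6}{-4} = 3 - 6 \left(- \frac{1}{4}\right) = 3 - - \frac{3}{2} = 3 + \frac{3}{2} = \frac{9}{2}$)
$\left(\frac{12 + 6}{-11 + M{\left(5,-2 \right)}} \left(-5\right) + 15\right)^{2} = \left(\frac{12 + 6}{-11 + \frac{9}{2}} \left(-5\right) + 15\right)^{2} = \left(\frac{18}{- \frac{13}{2}} \left(-5\right) + 15\right)^{2} = \left(18 \left(- \frac{2}{13}\right) \left(-5\right) + 15\right)^{2} = \left(\left(- \frac{36}{13}\right) \left(-5\right) + 15\right)^{2} = \left(\frac{180}{13} + 15\right)^{2} = \left(\frac{375}{13}\right)^{2} = \frac{140625}{169}$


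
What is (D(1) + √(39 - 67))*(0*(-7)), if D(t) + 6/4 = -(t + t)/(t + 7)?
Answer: 0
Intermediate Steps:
D(t) = -3/2 - 2*t/(7 + t) (D(t) = -3/2 - (t + t)/(t + 7) = -3/2 - 2*t/(7 + t))
(D(1) + √(39 - 67))*(0*(-7)) = (7*(-3 - 1*1)/(2*(7 + 1)) + √(39 - 67))*(0*(-7)) = ((7/2)*(-3 - 1)/8 + √(-28))*0 = ((7/2)*(⅛)*(-4) + 2*I*√7)*0 = (-7/4 + 2*I*√7)*0 = 0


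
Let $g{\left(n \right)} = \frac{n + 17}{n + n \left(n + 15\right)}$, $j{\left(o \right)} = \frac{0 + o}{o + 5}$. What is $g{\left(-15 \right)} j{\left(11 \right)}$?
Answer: $- \frac{11}{120} \approx -0.091667$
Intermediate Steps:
$j{\left(o \right)} = \frac{o}{5 + o}$
$g{\left(n \right)} = \frac{17 + n}{n + n \left(15 + n\right)}$
$g{\left(-15 \right)} j{\left(11 \right)} = \frac{17 - 15}{\left(-15\right) \left(16 - 15\right)} \frac{11}{5 + 11} = \left(- \frac{1}{15}\right) 1^{-1} \cdot 2 \cdot \frac{11}{16} = \left(- \frac{1}{15}\right) 1 \cdot 2 \cdot 11 \cdot \frac{1}{16} = \left(- \frac{2}{15}\right) \frac{11}{16} = - \frac{11}{120}$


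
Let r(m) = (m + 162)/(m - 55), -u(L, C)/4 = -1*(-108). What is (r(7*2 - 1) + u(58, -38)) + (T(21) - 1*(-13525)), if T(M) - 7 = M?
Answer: 78701/6 ≈ 13117.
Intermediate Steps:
T(M) = 7 + M
u(L, C) = -432 (u(L, C) = -(-4)*(-108) = -4*108 = -432)
r(m) = (162 + m)/(-55 + m)
(r(7*2 - 1) + u(58, -38)) + (T(21) - 1*(-13525)) = ((162 + (7*2 - 1))/(-55 + (7*2 - 1)) - 432) + ((7 + 21) - 1*(-13525)) = ((162 + (14 - 1))/(-55 + (14 - 1)) - 432) + (28 + 13525) = ((162 + 13)/(-55 + 13) - 432) + 13553 = (175/(-42) - 432) + 13553 = (-1/42*175 - 432) + 13553 = (-25/6 - 432) + 13553 = -2617/6 + 13553 = 78701/6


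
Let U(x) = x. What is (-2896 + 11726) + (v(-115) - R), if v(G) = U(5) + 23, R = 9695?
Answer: -837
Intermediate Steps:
v(G) = 28 (v(G) = 5 + 23 = 28)
(-2896 + 11726) + (v(-115) - R) = (-2896 + 11726) + (28 - 1*9695) = 8830 + (28 - 9695) = 8830 - 9667 = -837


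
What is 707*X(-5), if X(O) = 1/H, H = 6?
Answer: 707/6 ≈ 117.83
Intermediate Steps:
X(O) = ⅙ (X(O) = 1/6 = ⅙)
707*X(-5) = 707*(⅙) = 707/6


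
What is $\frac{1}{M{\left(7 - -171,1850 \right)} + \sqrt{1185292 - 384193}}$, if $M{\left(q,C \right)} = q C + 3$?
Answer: $\frac{25331}{8341512670} - \frac{3 \sqrt{89011}}{108439664710} \approx 3.0285 \cdot 10^{-6}$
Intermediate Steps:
$M{\left(q,C \right)} = 3 + C q$ ($M{\left(q,C \right)} = C q + 3 = 3 + C q$)
$\frac{1}{M{\left(7 - -171,1850 \right)} + \sqrt{1185292 - 384193}} = \frac{1}{\left(3 + 1850 \left(7 - -171\right)\right) + \sqrt{1185292 - 384193}} = \frac{1}{\left(3 + 1850 \left(7 + 171\right)\right) + \sqrt{801099}} = \frac{1}{\left(3 + 1850 \cdot 178\right) + 3 \sqrt{89011}} = \frac{1}{\left(3 + 329300\right) + 3 \sqrt{89011}} = \frac{1}{329303 + 3 \sqrt{89011}}$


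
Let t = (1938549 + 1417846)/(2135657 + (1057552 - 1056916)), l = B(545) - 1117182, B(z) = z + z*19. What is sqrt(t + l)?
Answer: 417*I*sqrt(29034526930147)/2136293 ≈ 1051.8*I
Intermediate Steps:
B(z) = 20*z (B(z) = z + 19*z = 20*z)
l = -1106282 (l = 20*545 - 1117182 = 10900 - 1117182 = -1106282)
t = 3356395/2136293 (t = 3356395/(2135657 + 636) = 3356395/2136293 ≈ 1.5711)
sqrt(t + l) = sqrt(3356395/2136293 - 1106282) = sqrt(-2363339136231/2136293) = 417*I*sqrt(29034526930147)/2136293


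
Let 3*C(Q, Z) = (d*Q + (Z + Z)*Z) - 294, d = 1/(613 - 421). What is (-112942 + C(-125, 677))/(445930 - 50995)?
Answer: 110887171/227482560 ≈ 0.48745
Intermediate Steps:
d = 1/192 ≈ 0.0052083
C(Q, Z) = -98 + Q/576 + 2*Z**2/3 (C(Q, Z) = ((Q/192 + (Z + Z)*Z) - 294)/3 = ((Q/192 + (2*Z)*Z) - 294)/3 = ((Q/192 + 2*Z**2) - 294)/3 = ((2*Z**2 + Q/192) - 294)/3 = (-294 + 2*Z**2 + Q/192)/3 = -98 + Q/576 + 2*Z**2/3)
(-112942 + C(-125, 677))/(445930 - 50995) = (-112942 + (-98 + (1/576)*(-125) + (2/3)*677**2))/(445930 - 50995) = (-112942 + (-98 - 125/576 + (2/3)*458329))/394935 = (-112942 + (-98 - 125/576 + 916658/3))*(1/394935) = (-112942 + 175941763/576)*(1/394935) = (110887171/576)*(1/394935) = 110887171/227482560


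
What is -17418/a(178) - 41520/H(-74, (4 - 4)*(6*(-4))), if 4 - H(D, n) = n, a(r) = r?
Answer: -932529/89 ≈ -10478.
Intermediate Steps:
H(D, n) = 4 - n
-17418/a(178) - 41520/H(-74, (4 - 4)*(6*(-4))) = -17418/178 - 41520/(4 - (4 - 4)*6*(-4)) = -17418*1/178 - 41520/(4 - 0*(-24)) = -8709/89 - 41520/(4 - 1*0) = -8709/89 - 41520/(4 + 0) = -8709/89 - 41520/4 = -8709/89 - 41520*1/4 = -8709/89 - 10380 = -932529/89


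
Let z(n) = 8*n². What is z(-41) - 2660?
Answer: 10788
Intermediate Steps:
z(-41) - 2660 = 8*(-41)² - 2660 = 8*1681 - 2660 = 13448 - 2660 = 10788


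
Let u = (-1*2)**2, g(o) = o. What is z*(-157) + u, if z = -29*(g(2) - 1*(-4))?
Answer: 27322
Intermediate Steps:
u = 4 (u = (-2)**2 = 4)
z = -174 (z = -29*(2 - 1*(-4)) = -29*(2 + 4) = -29*6 = -174)
z*(-157) + u = -174*(-157) + 4 = 27318 + 4 = 27322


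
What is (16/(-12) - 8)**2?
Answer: 784/9 ≈ 87.111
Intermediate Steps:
(16/(-12) - 8)**2 = (16*(-1/12) - 8)**2 = (-4/3 - 8)**2 = (-28/3)**2 = 784/9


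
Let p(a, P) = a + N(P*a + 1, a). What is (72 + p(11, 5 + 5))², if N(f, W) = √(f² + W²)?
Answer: (83 + √12442)² ≈ 37847.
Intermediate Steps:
N(f, W) = √(W² + f²)
p(a, P) = a + √(a² + (1 + P*a)²) (p(a, P) = a + √(a² + (P*a + 1)²) = a + √(a² + (1 + P*a)²))
(72 + p(11, 5 + 5))² = (72 + (11 + √(11² + (1 + (5 + 5)*11)²)))² = (72 + (11 + √(121 + (1 + 10*11)²)))² = (72 + (11 + √(121 + (1 + 110)²)))² = (72 + (11 + √(121 + 111²)))² = (72 + (11 + √(121 + 12321)))² = (72 + (11 + √12442))² = (83 + √12442)²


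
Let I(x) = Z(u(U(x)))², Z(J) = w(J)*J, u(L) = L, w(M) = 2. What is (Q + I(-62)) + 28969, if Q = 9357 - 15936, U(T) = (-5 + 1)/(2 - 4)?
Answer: 22406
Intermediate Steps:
U(T) = 2 (U(T) = -4/(-2) = -4*(-½) = 2)
Z(J) = 2*J
I(x) = 16 (I(x) = (2*2)² = 4² = 16)
Q = -6579
(Q + I(-62)) + 28969 = (-6579 + 16) + 28969 = -6563 + 28969 = 22406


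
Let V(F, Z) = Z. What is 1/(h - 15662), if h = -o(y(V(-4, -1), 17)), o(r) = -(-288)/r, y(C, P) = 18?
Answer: -1/15678 ≈ -6.3784e-5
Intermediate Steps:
o(r) = 288/r
h = -16 (h = -288/18 = -1*16 = -16)
1/(h - 15662) = 1/(-16 - 15662) = 1/(-15678) = -1/15678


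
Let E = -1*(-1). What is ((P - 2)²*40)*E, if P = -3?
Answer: 1000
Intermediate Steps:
E = 1
((P - 2)²*40)*E = ((-3 - 2)²*40)*1 = ((-5)²*40)*1 = (25*40)*1 = 1000*1 = 1000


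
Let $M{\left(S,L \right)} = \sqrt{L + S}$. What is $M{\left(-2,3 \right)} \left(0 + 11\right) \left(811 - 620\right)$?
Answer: $2101$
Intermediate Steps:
$M{\left(-2,3 \right)} \left(0 + 11\right) \left(811 - 620\right) = \sqrt{3 - 2} \left(0 + 11\right) \left(811 - 620\right) = \sqrt{1} \cdot 11 \cdot 191 = 1 \cdot 11 \cdot 191 = 11 \cdot 191 = 2101$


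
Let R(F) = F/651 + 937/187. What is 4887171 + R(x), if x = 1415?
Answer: 594950410619/121737 ≈ 4.8872e+6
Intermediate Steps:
R(F) = 937/187 + F/651 (R(F) = F*(1/651) + 937*(1/187) = F/651 + 937/187 = 937/187 + F/651)
4887171 + R(x) = 4887171 + (937/187 + (1/651)*1415) = 4887171 + (937/187 + 1415/651) = 4887171 + 874592/121737 = 594950410619/121737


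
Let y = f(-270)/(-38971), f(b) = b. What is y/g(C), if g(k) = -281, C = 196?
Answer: -270/10950851 ≈ -2.4656e-5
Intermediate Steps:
y = 270/38971 (y = -270/(-38971) = -270*(-1/38971) = 270/38971 ≈ 0.0069282)
y/g(C) = (270/38971)/(-281) = (270/38971)*(-1/281) = -270/10950851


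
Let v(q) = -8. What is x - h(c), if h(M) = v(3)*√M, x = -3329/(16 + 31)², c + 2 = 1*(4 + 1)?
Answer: -3329/2209 + 8*√3 ≈ 12.349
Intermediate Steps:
c = 3 (c = -2 + 1*(4 + 1) = -2 + 1*5 = -2 + 5 = 3)
x = -3329/2209 (x = -3329/(47²) = -3329/2209 ≈ -1.5070)
h(M) = -8*√M
x - h(c) = -3329/2209 - (-8)*√3 = -3329/2209 + 8*√3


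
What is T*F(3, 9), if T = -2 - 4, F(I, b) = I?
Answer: -18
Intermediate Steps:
T = -6
T*F(3, 9) = -6*3 = -18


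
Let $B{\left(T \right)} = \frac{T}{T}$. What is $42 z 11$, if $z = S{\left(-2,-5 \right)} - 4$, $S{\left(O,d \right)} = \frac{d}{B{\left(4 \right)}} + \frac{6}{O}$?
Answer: $-5544$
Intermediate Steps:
$B{\left(T \right)} = 1$
$S{\left(O,d \right)} = d + \frac{6}{O}$ ($S{\left(O,d \right)} = \frac{d}{1} + \frac{6}{O} = d 1 + \frac{6}{O} = d + \frac{6}{O}$)
$z = -12$ ($z = \left(-5 + \frac{6}{-2}\right) - 4 = \left(-5 + 6 \left(- \frac{1}{2}\right)\right) - 4 = \left(-5 - 3\right) - 4 = -8 - 4 = -12$)
$42 z 11 = 42 \left(-12\right) 11 = \left(-504\right) 11 = -5544$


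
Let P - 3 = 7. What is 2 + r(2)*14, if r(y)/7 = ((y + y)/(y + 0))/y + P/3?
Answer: 1280/3 ≈ 426.67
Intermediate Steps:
P = 10 (P = 3 + 7 = 10)
r(y) = 70/3 + 14/y (r(y) = 7*(((y + y)/(y + 0))/y + 10/3) = 7*(((2*y)/y)/y + 10*(⅓)) = 7*(2/y + 10/3) = 7*(10/3 + 2/y) = 70/3 + 14/y)
2 + r(2)*14 = 2 + (70/3 + 14/2)*14 = 2 + (70/3 + 14*(½))*14 = 2 + (70/3 + 7)*14 = 2 + (91/3)*14 = 2 + 1274/3 = 1280/3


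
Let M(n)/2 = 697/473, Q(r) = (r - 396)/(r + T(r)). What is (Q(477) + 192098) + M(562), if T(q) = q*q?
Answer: 2301942196089/11982982 ≈ 1.9210e+5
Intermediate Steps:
T(q) = q²
Q(r) = (-396 + r)/(r + r²) (Q(r) = (r - 396)/(r + r²) = (-396 + r)/(r + r²))
M(n) = 1394/473 (M(n) = 2*(697/473) = 1394/473)
(Q(477) + 192098) + M(562) = ((-396 + 477)/(477*(1 + 477)) + 192098) + 1394/473 = ((1/477)*81/478 + 192098) + 1394/473 = ((1/477)*(1/478)*81 + 192098) + 1394/473 = (9/25334 + 192098) + 1394/473 = 4866610741/25334 + 1394/473 = 2301942196089/11982982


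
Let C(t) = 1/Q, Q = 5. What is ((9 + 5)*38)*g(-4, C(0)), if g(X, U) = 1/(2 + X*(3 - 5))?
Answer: 266/5 ≈ 53.200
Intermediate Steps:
C(t) = ⅕ (C(t) = 1/5 = ⅕)
g(X, U) = 1/(2 - 2*X) (g(X, U) = 1/(2 + X*(-2)) = 1/(2 - 2*X))
((9 + 5)*38)*g(-4, C(0)) = ((9 + 5)*38)*(-1/(-2 + 2*(-4))) = (14*38)*(-1/(-2 - 8)) = 532*(-1/(-10)) = 532*(-1*(-⅒)) = 532*(⅒) = 266/5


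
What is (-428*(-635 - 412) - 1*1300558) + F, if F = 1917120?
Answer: 1064678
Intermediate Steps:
(-428*(-635 - 412) - 1*1300558) + F = (-428*(-635 - 412) - 1*1300558) + 1917120 = (-428*(-1047) - 1300558) + 1917120 = (448116 - 1300558) + 1917120 = -852442 + 1917120 = 1064678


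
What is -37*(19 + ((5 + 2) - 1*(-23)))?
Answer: -1813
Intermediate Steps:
-37*(19 + ((5 + 2) - 1*(-23))) = -37*(19 + (7 + 23)) = -37*(19 + 30) = -37*49 = -1813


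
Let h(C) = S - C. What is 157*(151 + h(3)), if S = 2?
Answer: 23550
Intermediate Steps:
h(C) = 2 - C
157*(151 + h(3)) = 157*(151 + (2 - 1*3)) = 157*(151 + (2 - 3)) = 157*(151 - 1) = 157*150 = 23550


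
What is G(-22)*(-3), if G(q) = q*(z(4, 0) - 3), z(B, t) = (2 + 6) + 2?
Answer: 462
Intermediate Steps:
z(B, t) = 10 (z(B, t) = 8 + 2 = 10)
G(q) = 7*q (G(q) = q*(10 - 3) = q*7 = 7*q)
G(-22)*(-3) = (7*(-22))*(-3) = -154*(-3) = 462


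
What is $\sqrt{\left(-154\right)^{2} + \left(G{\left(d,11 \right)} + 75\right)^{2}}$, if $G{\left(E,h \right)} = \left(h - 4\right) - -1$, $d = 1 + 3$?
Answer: $\sqrt{30605} \approx 174.94$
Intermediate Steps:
$d = 4$
$G{\left(E,h \right)} = -3 + h$ ($G{\left(E,h \right)} = \left(-4 + h\right) + 1 = -3 + h$)
$\sqrt{\left(-154\right)^{2} + \left(G{\left(d,11 \right)} + 75\right)^{2}} = \sqrt{\left(-154\right)^{2} + \left(\left(-3 + 11\right) + 75\right)^{2}} = \sqrt{23716 + \left(8 + 75\right)^{2}} = \sqrt{23716 + 83^{2}} = \sqrt{23716 + 6889} = \sqrt{30605}$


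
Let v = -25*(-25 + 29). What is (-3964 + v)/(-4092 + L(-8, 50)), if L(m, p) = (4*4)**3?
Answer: -1016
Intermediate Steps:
v = -100 (v = -25*4 = -100)
L(m, p) = 4096 (L(m, p) = 16**3 = 4096)
(-3964 + v)/(-4092 + L(-8, 50)) = (-3964 - 100)/(-4092 + 4096) = -4064/4 = -4064*1/4 = -1016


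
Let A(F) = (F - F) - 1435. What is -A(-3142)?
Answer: 1435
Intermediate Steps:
A(F) = -1435 (A(F) = 0 - 1435 = -1435)
-A(-3142) = -1*(-1435) = 1435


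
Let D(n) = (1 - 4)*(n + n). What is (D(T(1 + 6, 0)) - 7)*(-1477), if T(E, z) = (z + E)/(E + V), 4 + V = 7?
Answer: 82712/5 ≈ 16542.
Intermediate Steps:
V = 3 (V = -4 + 7 = 3)
T(E, z) = (E + z)/(3 + E) (T(E, z) = (z + E)/(E + 3) = (E + z)/(3 + E))
D(n) = -6*n
(D(T(1 + 6, 0)) - 7)*(-1477) = (-6*((1 + 6) + 0)/(3 + (1 + 6)) - 7)*(-1477) = (-6*(7 + 0)/(3 + 7) - 7)*(-1477) = (-6*7/10 - 7)*(-1477) = (-21/5 - 7)*(-1477) = -56/5*(-1477) = 82712/5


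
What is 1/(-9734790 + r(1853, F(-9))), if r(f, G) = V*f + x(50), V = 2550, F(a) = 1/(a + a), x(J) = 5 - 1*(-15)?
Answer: -1/5009620 ≈ -1.9962e-7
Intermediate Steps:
x(J) = 20 (x(J) = 5 + 15 = 20)
F(a) = 1/(2*a)
r(f, G) = 20 + 2550*f (r(f, G) = 2550*f + 20 = 20 + 2550*f)
1/(-9734790 + r(1853, F(-9))) = 1/(-9734790 + (20 + 2550*1853)) = 1/(-9734790 + (20 + 4725150)) = 1/(-9734790 + 4725170) = 1/(-5009620) = -1/5009620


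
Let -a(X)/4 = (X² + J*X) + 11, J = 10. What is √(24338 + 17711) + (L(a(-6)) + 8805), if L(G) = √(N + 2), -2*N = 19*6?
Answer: 8805 + √42049 + I*√55 ≈ 9010.1 + 7.4162*I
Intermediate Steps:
N = -57 (N = -19*6/2 = -½*114 = -57)
a(X) = -44 - 40*X - 4*X² (a(X) = -4*((X² + 10*X) + 11) = -4*(11 + X² + 10*X) = -44 - 40*X - 4*X²)
L(G) = I*√55 (L(G) = √(-57 + 2) = √(-55) = I*√55)
√(24338 + 17711) + (L(a(-6)) + 8805) = √(24338 + 17711) + (I*√55 + 8805) = √42049 + (8805 + I*√55) = 8805 + √42049 + I*√55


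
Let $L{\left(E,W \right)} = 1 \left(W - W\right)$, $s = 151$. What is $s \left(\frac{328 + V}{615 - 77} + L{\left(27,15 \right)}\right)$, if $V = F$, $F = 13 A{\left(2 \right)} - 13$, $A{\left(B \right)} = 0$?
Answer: $\frac{47565}{538} \approx 88.411$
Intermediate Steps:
$F = -13$ ($F = 13 \cdot 0 - 13 = 0 - 13 = -13$)
$V = -13$
$L{\left(E,W \right)} = 0$ ($L{\left(E,W \right)} = 1 \cdot 0 = 0$)
$s \left(\frac{328 + V}{615 - 77} + L{\left(27,15 \right)}\right) = 151 \left(\frac{328 - 13}{615 - 77} + 0\right) = 151 \left(\frac{315}{538} + 0\right) = 151 \cdot \frac{315}{538} = \frac{47565}{538}$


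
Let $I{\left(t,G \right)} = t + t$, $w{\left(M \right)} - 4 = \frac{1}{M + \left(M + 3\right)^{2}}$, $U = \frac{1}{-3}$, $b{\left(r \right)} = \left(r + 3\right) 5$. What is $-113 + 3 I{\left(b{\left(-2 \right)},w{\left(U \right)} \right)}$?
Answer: $-83$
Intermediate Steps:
$b{\left(r \right)} = 15 + 5 r$ ($b{\left(r \right)} = \left(3 + r\right) 5 = 15 + 5 r$)
$U = - \frac{1}{3} \approx -0.33333$
$w{\left(M \right)} = 4 + \frac{1}{M + \left(3 + M\right)^{2}}$ ($w{\left(M \right)} = 4 + \frac{1}{M + \left(M + 3\right)^{2}} = 4 + \frac{1}{M + \left(3 + M\right)^{2}}$)
$I{\left(t,G \right)} = 2 t$
$-113 + 3 I{\left(b{\left(-2 \right)},w{\left(U \right)} \right)} = -113 + 3 \cdot 2 \left(15 + 5 \left(-2\right)\right) = -113 + 3 \cdot 2 \left(15 - 10\right) = -113 + 3 \cdot 2 \cdot 5 = -113 + 3 \cdot 10 = -113 + 30 = -83$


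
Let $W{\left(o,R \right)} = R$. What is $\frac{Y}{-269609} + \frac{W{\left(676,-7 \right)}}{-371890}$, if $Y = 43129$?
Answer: $- \frac{16037356547}{100264891010} \approx -0.15995$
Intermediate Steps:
$\frac{Y}{-269609} + \frac{W{\left(676,-7 \right)}}{-371890} = \frac{43129}{-269609} - \frac{7}{-371890} = 43129 \left(- \frac{1}{269609}\right) - - \frac{7}{371890} = - \frac{43129}{269609} + \frac{7}{371890} = - \frac{16037356547}{100264891010}$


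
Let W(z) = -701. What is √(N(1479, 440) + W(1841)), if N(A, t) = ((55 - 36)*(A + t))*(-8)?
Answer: I*√292389 ≈ 540.73*I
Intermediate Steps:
N(A, t) = -152*A - 152*t (N(A, t) = (19*(A + t))*(-8) = (19*A + 19*t)*(-8) = -152*A - 152*t)
√(N(1479, 440) + W(1841)) = √((-152*1479 - 152*440) - 701) = √((-224808 - 66880) - 701) = √(-291688 - 701) = √(-292389) = I*√292389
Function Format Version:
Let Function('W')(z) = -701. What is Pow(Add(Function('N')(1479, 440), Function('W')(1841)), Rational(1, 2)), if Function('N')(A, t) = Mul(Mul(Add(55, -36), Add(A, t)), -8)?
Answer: Mul(I, Pow(292389, Rational(1, 2))) ≈ Mul(540.73, I)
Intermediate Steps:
Function('N')(A, t) = Add(Mul(-152, A), Mul(-152, t)) (Function('N')(A, t) = Mul(Mul(19, Add(A, t)), -8) = Mul(Add(Mul(19, A), Mul(19, t)), -8) = Add(Mul(-152, A), Mul(-152, t)))
Pow(Add(Function('N')(1479, 440), Function('W')(1841)), Rational(1, 2)) = Pow(Add(Add(Mul(-152, 1479), Mul(-152, 440)), -701), Rational(1, 2)) = Pow(Add(Add(-224808, -66880), -701), Rational(1, 2)) = Pow(Add(-291688, -701), Rational(1, 2)) = Pow(-292389, Rational(1, 2)) = Mul(I, Pow(292389, Rational(1, 2)))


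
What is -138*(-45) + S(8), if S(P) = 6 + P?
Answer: 6224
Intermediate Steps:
-138*(-45) + S(8) = -138*(-45) + (6 + 8) = 6210 + 14 = 6224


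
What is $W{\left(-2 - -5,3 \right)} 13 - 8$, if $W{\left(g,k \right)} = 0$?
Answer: $-8$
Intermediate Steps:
$W{\left(-2 - -5,3 \right)} 13 - 8 = 0 \cdot 13 - 8 = 0 - 8 = -8$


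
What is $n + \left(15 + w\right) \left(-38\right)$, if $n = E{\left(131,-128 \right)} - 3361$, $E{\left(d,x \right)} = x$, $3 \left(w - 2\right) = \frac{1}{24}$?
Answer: $- \frac{148879}{36} \approx -4135.5$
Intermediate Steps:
$w = \frac{145}{72}$ ($w = 2 + \frac{1}{3 \cdot 24} = 2 + \frac{1}{3} \cdot \frac{1}{24} = 2 + \frac{1}{72} = \frac{145}{72} \approx 2.0139$)
$n = -3489$ ($n = -128 - 3361 = -3489$)
$n + \left(15 + w\right) \left(-38\right) = -3489 + \left(15 + \frac{145}{72}\right) \left(-38\right) = -3489 + \frac{1225}{72} \left(-38\right) = -3489 - \frac{23275}{36} = - \frac{148879}{36}$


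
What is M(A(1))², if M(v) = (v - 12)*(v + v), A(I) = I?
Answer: 484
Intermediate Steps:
M(v) = 2*v*(-12 + v) (M(v) = (-12 + v)*(2*v) = 2*v*(-12 + v))
M(A(1))² = (2*1*(-12 + 1))² = (2*1*(-11))² = (-22)² = 484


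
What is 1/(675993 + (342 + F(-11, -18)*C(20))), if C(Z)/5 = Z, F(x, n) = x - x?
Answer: 1/676335 ≈ 1.4786e-6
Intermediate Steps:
F(x, n) = 0
C(Z) = 5*Z
1/(675993 + (342 + F(-11, -18)*C(20))) = 1/(675993 + (342 + 0*(5*20))) = 1/(675993 + (342 + 0*100)) = 1/(675993 + (342 + 0)) = 1/(675993 + 342) = 1/676335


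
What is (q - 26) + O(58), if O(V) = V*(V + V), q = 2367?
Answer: 9069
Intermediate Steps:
O(V) = 2*V² (O(V) = V*(2*V) = 2*V²)
(q - 26) + O(58) = (2367 - 26) + 2*58² = 2341 + 2*3364 = 2341 + 6728 = 9069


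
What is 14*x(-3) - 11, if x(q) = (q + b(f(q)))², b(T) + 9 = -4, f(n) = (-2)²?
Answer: 3573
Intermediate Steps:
f(n) = 4
b(T) = -13 (b(T) = -9 - 4 = -13)
x(q) = (-13 + q)² (x(q) = (q - 13)² = (-13 + q)²)
14*x(-3) - 11 = 14*(-13 - 3)² - 11 = 14*(-16)² - 11 = 14*256 - 11 = 3584 - 11 = 3573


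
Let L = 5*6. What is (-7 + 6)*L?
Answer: -30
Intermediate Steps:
L = 30
(-7 + 6)*L = (-7 + 6)*30 = -1*30 = -30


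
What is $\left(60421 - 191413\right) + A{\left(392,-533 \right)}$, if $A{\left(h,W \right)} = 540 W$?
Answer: $-418812$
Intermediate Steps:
$\left(60421 - 191413\right) + A{\left(392,-533 \right)} = \left(60421 - 191413\right) + 540 \left(-533\right) = -130992 - 287820 = -418812$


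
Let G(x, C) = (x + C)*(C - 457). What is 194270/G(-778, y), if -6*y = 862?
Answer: 174843/498253 ≈ 0.35091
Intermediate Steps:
y = -431/3 (y = -⅙*862 = -431/3 ≈ -143.67)
G(x, C) = (-457 + C)*(C + x) (G(x, C) = (C + x)*(-457 + C) = (-457 + C)*(C + x))
194270/G(-778, y) = 194270/((-431/3)² - 457*(-431/3) - 457*(-778) - 431/3*(-778)) = 194270/(185761/9 + 196967/3 + 355546 + 335318/3) = 194270/(4982530/9) = 194270*(9/4982530) = 174843/498253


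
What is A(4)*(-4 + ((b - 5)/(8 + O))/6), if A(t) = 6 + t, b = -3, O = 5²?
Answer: -4000/99 ≈ -40.404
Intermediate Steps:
O = 25
A(4)*(-4 + ((b - 5)/(8 + O))/6) = (6 + 4)*(-4 + ((-3 - 5)/(8 + 25))/6) = 10*(-4 - 8/33*(⅙)) = 10*(-4 - 8*1/33*(⅙)) = 10*(-4 - 8/33*⅙) = 10*(-4 - 4/99) = 10*(-400/99) = -4000/99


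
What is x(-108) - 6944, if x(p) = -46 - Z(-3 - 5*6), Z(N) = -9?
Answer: -6981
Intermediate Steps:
x(p) = -37 (x(p) = -46 - 1*(-9) = -46 + 9 = -37)
x(-108) - 6944 = -37 - 6944 = -6981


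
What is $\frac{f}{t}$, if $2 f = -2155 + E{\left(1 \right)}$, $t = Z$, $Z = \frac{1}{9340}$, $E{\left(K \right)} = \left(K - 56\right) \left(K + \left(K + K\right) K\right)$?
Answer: $-10834400$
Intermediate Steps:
$E{\left(K \right)} = \left(-56 + K\right) \left(K + 2 K^{2}\right)$ ($E{\left(K \right)} = \left(-56 + K\right) \left(K + 2 K K\right) = \left(-56 + K\right) \left(K + 2 K^{2}\right)$)
$Z = \frac{1}{9340} \approx 0.00010707$
$t = \frac{1}{9340} \approx 0.00010707$
$f = -1160$ ($f = \frac{-2155 + 1 \left(-56 - 111 + 2 \cdot 1^{2}\right)}{2} = \frac{-2155 + 1 \left(-56 - 111 + 2 \cdot 1\right)}{2} = \frac{-2155 + 1 \left(-56 - 111 + 2\right)}{2} = \frac{-2155 + 1 \left(-165\right)}{2} = \frac{-2155 - 165}{2} = \frac{1}{2} \left(-2320\right) = -1160$)
$\frac{f}{t} = - 1160 \frac{1}{\frac{1}{9340}} = \left(-1160\right) 9340 = -10834400$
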